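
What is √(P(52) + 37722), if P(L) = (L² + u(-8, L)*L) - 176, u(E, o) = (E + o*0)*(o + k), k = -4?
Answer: √20282 ≈ 142.41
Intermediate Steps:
u(E, o) = E*(-4 + o) (u(E, o) = (E + o*0)*(o - 4) = (E + 0)*(-4 + o) = E*(-4 + o))
P(L) = -176 + L² + L*(32 - 8*L) (P(L) = (L² + (-8*(-4 + L))*L) - 176 = (L² + (32 - 8*L)*L) - 176 = (L² + L*(32 - 8*L)) - 176 = -176 + L² + L*(32 - 8*L))
√(P(52) + 37722) = √((-176 - 7*52² + 32*52) + 37722) = √((-176 - 7*2704 + 1664) + 37722) = √((-176 - 18928 + 1664) + 37722) = √(-17440 + 37722) = √20282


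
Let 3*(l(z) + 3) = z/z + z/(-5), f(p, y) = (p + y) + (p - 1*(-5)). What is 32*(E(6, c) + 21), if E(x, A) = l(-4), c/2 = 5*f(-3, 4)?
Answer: 2976/5 ≈ 595.20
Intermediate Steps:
f(p, y) = 5 + y + 2*p (f(p, y) = (p + y) + (p + 5) = (p + y) + (5 + p) = 5 + y + 2*p)
c = 30 (c = 2*(5*(5 + 4 + 2*(-3))) = 2*(5*(5 + 4 - 6)) = 2*(5*3) = 2*15 = 30)
l(z) = -8/3 - z/15 (l(z) = -3 + (z/z + z/(-5))/3 = -3 + (1 + z*(-⅕))/3 = -3 + (1 - z/5)/3 = -3 + (⅓ - z/15) = -8/3 - z/15)
E(x, A) = -12/5 (E(x, A) = -8/3 - 1/15*(-4) = -8/3 + 4/15 = -12/5)
32*(E(6, c) + 21) = 32*(-12/5 + 21) = 32*(93/5) = 2976/5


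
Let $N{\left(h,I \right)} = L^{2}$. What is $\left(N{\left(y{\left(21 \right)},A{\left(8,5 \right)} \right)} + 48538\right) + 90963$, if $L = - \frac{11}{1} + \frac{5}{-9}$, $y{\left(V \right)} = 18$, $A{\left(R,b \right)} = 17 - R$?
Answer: $\frac{11310397}{81} \approx 1.3963 \cdot 10^{5}$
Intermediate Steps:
$L = - \frac{104}{9}$ ($L = \left(-11\right) 1 + 5 \left(- \frac{1}{9}\right) = -11 - \frac{5}{9} = - \frac{104}{9} \approx -11.556$)
$N{\left(h,I \right)} = \frac{10816}{81}$ ($N{\left(h,I \right)} = \left(- \frac{104}{9}\right)^{2} = \frac{10816}{81}$)
$\left(N{\left(y{\left(21 \right)},A{\left(8,5 \right)} \right)} + 48538\right) + 90963 = \left(\frac{10816}{81} + 48538\right) + 90963 = \frac{3942394}{81} + 90963 = \frac{11310397}{81}$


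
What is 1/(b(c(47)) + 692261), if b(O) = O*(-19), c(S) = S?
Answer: 1/691368 ≈ 1.4464e-6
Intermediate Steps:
b(O) = -19*O
1/(b(c(47)) + 692261) = 1/(-19*47 + 692261) = 1/(-893 + 692261) = 1/691368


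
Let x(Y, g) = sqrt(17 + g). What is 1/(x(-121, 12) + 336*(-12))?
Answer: -4032/16256995 - sqrt(29)/16256995 ≈ -0.00024835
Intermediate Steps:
1/(x(-121, 12) + 336*(-12)) = 1/(sqrt(17 + 12) + 336*(-12)) = 1/(sqrt(29) - 4032) = 1/(-4032 + sqrt(29))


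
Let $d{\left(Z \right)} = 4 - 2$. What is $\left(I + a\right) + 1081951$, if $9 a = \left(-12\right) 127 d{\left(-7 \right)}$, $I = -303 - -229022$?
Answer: $\frac{3930994}{3} \approx 1.3103 \cdot 10^{6}$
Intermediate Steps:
$d{\left(Z \right)} = 2$ ($d{\left(Z \right)} = 4 - 2 = 2$)
$I = 228719$ ($I = -303 + 229022 = 228719$)
$a = - \frac{1016}{3}$ ($a = \frac{\left(-12\right) 127 \cdot 2}{9} = \frac{\left(-1524\right) 2}{9} = \frac{1}{9} \left(-3048\right) = - \frac{1016}{3} \approx -338.67$)
$\left(I + a\right) + 1081951 = \left(228719 - \frac{1016}{3}\right) + 1081951 = \frac{685141}{3} + 1081951 = \frac{3930994}{3}$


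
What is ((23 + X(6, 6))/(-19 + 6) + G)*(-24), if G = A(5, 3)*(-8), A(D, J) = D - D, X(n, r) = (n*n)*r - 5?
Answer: 432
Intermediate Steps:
X(n, r) = -5 + r*n**2 (X(n, r) = n**2*r - 5 = r*n**2 - 5 = -5 + r*n**2)
A(D, J) = 0
G = 0 (G = 0*(-8) = 0)
((23 + X(6, 6))/(-19 + 6) + G)*(-24) = ((23 + (-5 + 6*6**2))/(-19 + 6) + 0)*(-24) = ((23 + (-5 + 6*36))/(-13) + 0)*(-24) = ((23 + (-5 + 216))*(-1/13) + 0)*(-24) = ((23 + 211)*(-1/13) + 0)*(-24) = (234*(-1/13) + 0)*(-24) = (-18 + 0)*(-24) = -18*(-24) = 432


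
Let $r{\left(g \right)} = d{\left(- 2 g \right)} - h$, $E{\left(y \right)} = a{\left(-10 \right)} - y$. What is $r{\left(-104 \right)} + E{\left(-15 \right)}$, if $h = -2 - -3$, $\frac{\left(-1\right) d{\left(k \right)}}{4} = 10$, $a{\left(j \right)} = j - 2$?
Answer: $-38$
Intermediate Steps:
$a{\left(j \right)} = -2 + j$ ($a{\left(j \right)} = j - 2 = -2 + j$)
$d{\left(k \right)} = -40$ ($d{\left(k \right)} = \left(-4\right) 10 = -40$)
$h = 1$ ($h = -2 + 3 = 1$)
$E{\left(y \right)} = -12 - y$ ($E{\left(y \right)} = \left(-2 - 10\right) - y = -12 - y$)
$r{\left(g \right)} = -41$ ($r{\left(g \right)} = -40 - 1 = -41$)
$r{\left(-104 \right)} + E{\left(-15 \right)} = -41 - -3 = -41 + \left(-12 + 15\right) = -41 + 3 = -38$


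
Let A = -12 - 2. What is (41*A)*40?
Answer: -22960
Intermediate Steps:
A = -14
(41*A)*40 = (41*(-14))*40 = -574*40 = -22960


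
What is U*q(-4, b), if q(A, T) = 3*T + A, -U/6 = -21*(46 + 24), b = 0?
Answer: -35280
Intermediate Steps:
U = 8820 (U = -(-126)*(46 + 24) = -(-126)*70 = -6*(-1470) = 8820)
q(A, T) = A + 3*T
U*q(-4, b) = 8820*(-4 + 3*0) = 8820*(-4 + 0) = 8820*(-4) = -35280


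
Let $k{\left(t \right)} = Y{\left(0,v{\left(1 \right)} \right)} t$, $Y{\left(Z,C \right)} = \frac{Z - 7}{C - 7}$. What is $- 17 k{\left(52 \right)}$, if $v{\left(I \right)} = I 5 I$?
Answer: $-3094$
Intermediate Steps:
$v{\left(I \right)} = 5 I^{2}$ ($v{\left(I \right)} = 5 I I = 5 I^{2}$)
$Y{\left(Z,C \right)} = \frac{-7 + Z}{-7 + C}$
$k{\left(t \right)} = \frac{7 t}{2}$ ($k{\left(t \right)} = \frac{-7 + 0}{-7 + 5 \cdot 1^{2}} t = \frac{1}{-7 + 5 \cdot 1} \left(-7\right) t = \frac{1}{-7 + 5} \left(-7\right) t = \frac{1}{-2} \left(-7\right) t = \left(- \frac{1}{2}\right) \left(-7\right) t = \frac{7 t}{2}$)
$- 17 k{\left(52 \right)} = - 17 \cdot \frac{7}{2} \cdot 52 = \left(-17\right) 182 = -3094$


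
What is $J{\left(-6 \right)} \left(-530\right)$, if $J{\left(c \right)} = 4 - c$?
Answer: $-5300$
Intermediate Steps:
$J{\left(-6 \right)} \left(-530\right) = \left(4 - -6\right) \left(-530\right) = \left(4 + 6\right) \left(-530\right) = 10 \left(-530\right) = -5300$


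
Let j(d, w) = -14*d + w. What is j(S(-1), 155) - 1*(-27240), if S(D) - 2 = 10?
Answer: 27227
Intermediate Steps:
S(D) = 12 (S(D) = 2 + 10 = 12)
j(d, w) = w - 14*d
j(S(-1), 155) - 1*(-27240) = (155 - 14*12) - 1*(-27240) = (155 - 168) + 27240 = -13 + 27240 = 27227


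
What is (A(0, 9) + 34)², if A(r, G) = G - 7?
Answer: 1296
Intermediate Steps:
A(r, G) = -7 + G
(A(0, 9) + 34)² = ((-7 + 9) + 34)² = (2 + 34)² = 36² = 1296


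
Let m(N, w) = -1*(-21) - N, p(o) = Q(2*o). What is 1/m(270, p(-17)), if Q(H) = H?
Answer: -1/249 ≈ -0.0040161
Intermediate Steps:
p(o) = 2*o
m(N, w) = 21 - N
1/m(270, p(-17)) = 1/(21 - 1*270) = 1/(21 - 270) = 1/(-249) = -1/249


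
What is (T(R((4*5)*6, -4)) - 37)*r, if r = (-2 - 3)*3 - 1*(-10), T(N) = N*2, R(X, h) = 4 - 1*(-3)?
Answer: 115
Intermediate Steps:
R(X, h) = 7 (R(X, h) = 4 + 3 = 7)
T(N) = 2*N
r = -5 (r = -5*3 + 10 = -15 + 10 = -5)
(T(R((4*5)*6, -4)) - 37)*r = (2*7 - 37)*(-5) = (14 - 37)*(-5) = -23*(-5) = 115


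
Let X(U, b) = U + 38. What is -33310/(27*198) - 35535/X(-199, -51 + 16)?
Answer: 4013200/18711 ≈ 214.48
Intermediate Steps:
X(U, b) = 38 + U
-33310/(27*198) - 35535/X(-199, -51 + 16) = -33310/(27*198) - 35535/(38 - 199) = -33310/5346 - 35535/(-161) = -33310*1/5346 - 35535*(-1/161) = -16655/2673 + 1545/7 = 4013200/18711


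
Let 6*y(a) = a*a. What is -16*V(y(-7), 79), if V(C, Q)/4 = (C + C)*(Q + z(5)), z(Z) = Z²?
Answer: -326144/3 ≈ -1.0871e+5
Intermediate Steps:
y(a) = a²/6 (y(a) = (a*a)/6 = a²/6)
V(C, Q) = 8*C*(25 + Q) (V(C, Q) = 4*((C + C)*(Q + 5²)) = 4*((2*C)*(Q + 25)) = 4*((2*C)*(25 + Q)) = 4*(2*C*(25 + Q)) = 8*C*(25 + Q))
-16*V(y(-7), 79) = -128*(⅙)*(-7)²*(25 + 79) = -128*(⅙)*49*104 = -128*49*104/6 = -16*20384/3 = -326144/3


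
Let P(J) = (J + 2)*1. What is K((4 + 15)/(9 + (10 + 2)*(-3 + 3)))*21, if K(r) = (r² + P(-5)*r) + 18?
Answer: 9142/27 ≈ 338.59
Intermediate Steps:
P(J) = 2 + J (P(J) = (2 + J)*1 = 2 + J)
K(r) = 18 + r² - 3*r (K(r) = (r² + (2 - 5)*r) + 18 = (r² - 3*r) + 18 = 18 + r² - 3*r)
K((4 + 15)/(9 + (10 + 2)*(-3 + 3)))*21 = (18 + ((4 + 15)/(9 + (10 + 2)*(-3 + 3)))² - 3*(4 + 15)/(9 + (10 + 2)*(-3 + 3)))*21 = (18 + (19/(9 + 12*0))² - 57/(9 + 12*0))*21 = (18 + (19/(9 + 0))² - 57/(9 + 0))*21 = (18 + (19/9)² - 57/9)*21 = (18 + (19*(⅑))² - 57/9)*21 = (18 + (19/9)² - 3*19/9)*21 = (18 + 361/81 - 19/3)*21 = (1306/81)*21 = 9142/27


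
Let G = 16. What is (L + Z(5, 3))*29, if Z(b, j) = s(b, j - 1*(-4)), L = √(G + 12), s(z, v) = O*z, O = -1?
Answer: -145 + 58*√7 ≈ 8.4536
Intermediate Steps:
s(z, v) = -z
L = 2*√7 (L = √(16 + 12) = √28 = 2*√7 ≈ 5.2915)
Z(b, j) = -b
(L + Z(5, 3))*29 = (2*√7 - 1*5)*29 = (2*√7 - 5)*29 = (-5 + 2*√7)*29 = -145 + 58*√7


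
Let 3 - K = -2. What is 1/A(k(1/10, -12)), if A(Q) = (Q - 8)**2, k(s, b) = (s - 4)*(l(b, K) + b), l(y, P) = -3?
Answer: 4/10201 ≈ 0.00039212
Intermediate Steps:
K = 5 (K = 3 - 1*(-2) = 3 + 2 = 5)
k(s, b) = (-4 + s)*(-3 + b) (k(s, b) = (s - 4)*(-3 + b) = (-4 + s)*(-3 + b))
A(Q) = (-8 + Q)**2
1/A(k(1/10, -12)) = 1/((-8 + (12 - 4*(-12) - 3/10 - 12/10))**2) = 1/((-8 + (12 + 48 - 3*1/10 - 12*1/10))**2) = 1/((-8 + (12 + 48 - 3/10 - 6/5))**2) = 1/((-8 + 117/2)**2) = 1/((101/2)**2) = 1/(10201/4) = 4/10201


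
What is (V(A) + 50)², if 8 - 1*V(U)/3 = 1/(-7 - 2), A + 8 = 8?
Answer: 49729/9 ≈ 5525.4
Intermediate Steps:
A = 0 (A = -8 + 8 = 0)
V(U) = 73/3 (V(U) = 24 - 3/(-7 - 2) = 24 - 3/(-9) = 24 - 3*(-⅑) = 24 + ⅓ = 73/3)
(V(A) + 50)² = (73/3 + 50)² = (223/3)² = 49729/9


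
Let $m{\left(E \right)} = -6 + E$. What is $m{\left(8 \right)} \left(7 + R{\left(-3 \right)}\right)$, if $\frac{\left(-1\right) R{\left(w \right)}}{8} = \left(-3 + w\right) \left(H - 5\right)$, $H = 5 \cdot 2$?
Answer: $494$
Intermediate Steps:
$H = 10$
$R{\left(w \right)} = 120 - 40 w$ ($R{\left(w \right)} = - 8 \left(-3 + w\right) \left(10 - 5\right) = - 8 \left(-3 + w\right) 5 = - 8 \left(-15 + 5 w\right) = 120 - 40 w$)
$m{\left(8 \right)} \left(7 + R{\left(-3 \right)}\right) = \left(-6 + 8\right) \left(7 + \left(120 - -120\right)\right) = 2 \left(7 + \left(120 + 120\right)\right) = 2 \left(7 + 240\right) = 2 \cdot 247 = 494$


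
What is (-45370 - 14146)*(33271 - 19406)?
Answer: -825189340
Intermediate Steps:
(-45370 - 14146)*(33271 - 19406) = -59516*13865 = -825189340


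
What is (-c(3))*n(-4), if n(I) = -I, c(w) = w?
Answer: -12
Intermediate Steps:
(-c(3))*n(-4) = (-1*3)*(-1*(-4)) = -3*4 = -12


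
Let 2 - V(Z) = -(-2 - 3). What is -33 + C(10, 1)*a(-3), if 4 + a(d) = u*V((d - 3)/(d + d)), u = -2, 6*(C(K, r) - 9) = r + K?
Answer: -34/3 ≈ -11.333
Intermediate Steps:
C(K, r) = 9 + K/6 + r/6 (C(K, r) = 9 + (r + K)/6 = 9 + (K + r)/6 = 9 + (K/6 + r/6) = 9 + K/6 + r/6)
V(Z) = -3 (V(Z) = 2 - (-1)*(-2 - 3) = 2 - (-1)*(-5) = 2 - 1*5 = 2 - 5 = -3)
a(d) = 2 (a(d) = -4 - 2*(-3) = -4 + 6 = 2)
-33 + C(10, 1)*a(-3) = -33 + (9 + (⅙)*10 + (⅙)*1)*2 = -33 + (9 + 5/3 + ⅙)*2 = -33 + (65/6)*2 = -33 + 65/3 = -34/3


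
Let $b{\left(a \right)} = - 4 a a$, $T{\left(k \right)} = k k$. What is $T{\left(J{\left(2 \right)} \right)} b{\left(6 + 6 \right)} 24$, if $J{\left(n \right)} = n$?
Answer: $-55296$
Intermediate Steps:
$T{\left(k \right)} = k^{2}$
$b{\left(a \right)} = - 4 a^{2}$
$T{\left(J{\left(2 \right)} \right)} b{\left(6 + 6 \right)} 24 = 2^{2} \left(- 4 \left(6 + 6\right)^{2}\right) 24 = 4 \left(- 4 \cdot 12^{2}\right) 24 = 4 \left(\left(-4\right) 144\right) 24 = 4 \left(-576\right) 24 = \left(-2304\right) 24 = -55296$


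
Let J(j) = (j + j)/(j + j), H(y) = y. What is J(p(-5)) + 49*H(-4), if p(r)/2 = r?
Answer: -195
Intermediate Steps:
p(r) = 2*r
J(j) = 1 (J(j) = (2*j)/((2*j)) = (2*j)*(1/(2*j)) = 1)
J(p(-5)) + 49*H(-4) = 1 + 49*(-4) = 1 - 196 = -195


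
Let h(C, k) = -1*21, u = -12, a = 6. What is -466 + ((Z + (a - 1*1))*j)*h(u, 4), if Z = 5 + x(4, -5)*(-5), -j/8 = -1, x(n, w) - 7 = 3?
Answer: 6254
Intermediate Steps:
x(n, w) = 10 (x(n, w) = 7 + 3 = 10)
j = 8 (j = -8*(-1) = 8)
Z = -45 (Z = 5 + 10*(-5) = 5 - 50 = -45)
h(C, k) = -21
-466 + ((Z + (a - 1*1))*j)*h(u, 4) = -466 + ((-45 + (6 - 1*1))*8)*(-21) = -466 + ((-45 + (6 - 1))*8)*(-21) = -466 + ((-45 + 5)*8)*(-21) = -466 - 40*8*(-21) = -466 - 320*(-21) = -466 + 6720 = 6254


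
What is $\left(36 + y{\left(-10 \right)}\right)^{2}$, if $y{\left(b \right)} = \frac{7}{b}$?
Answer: $\frac{124609}{100} \approx 1246.1$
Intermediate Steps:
$\left(36 + y{\left(-10 \right)}\right)^{2} = \left(36 + \frac{7}{-10}\right)^{2} = \left(36 + 7 \left(- \frac{1}{10}\right)\right)^{2} = \left(36 - \frac{7}{10}\right)^{2} = \left(\frac{353}{10}\right)^{2} = \frac{124609}{100}$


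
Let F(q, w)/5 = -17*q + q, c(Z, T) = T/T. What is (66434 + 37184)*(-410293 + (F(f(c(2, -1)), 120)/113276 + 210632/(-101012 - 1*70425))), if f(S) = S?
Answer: -206401612573064972886/4854924403 ≈ -4.2514e+10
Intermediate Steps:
c(Z, T) = 1
F(q, w) = -80*q (F(q, w) = 5*(-17*q + q) = 5*(-16*q) = -80*q)
(66434 + 37184)*(-410293 + (F(f(c(2, -1)), 120)/113276 + 210632/(-101012 - 1*70425))) = (66434 + 37184)*(-410293 + (-80*1/113276 + 210632/(-101012 - 1*70425))) = 103618*(-410293 + (-80*1/113276 + 210632/(-101012 - 70425))) = 103618*(-410293 + (-20/28319 + 210632/(-171437))) = 103618*(-410293 + (-20/28319 + 210632*(-1/171437))) = 103618*(-410293 + (-20/28319 - 210632/171437)) = 103618*(-410293 - 5968316348/4854924403) = 103618*(-1991947466396427/4854924403) = -206401612573064972886/4854924403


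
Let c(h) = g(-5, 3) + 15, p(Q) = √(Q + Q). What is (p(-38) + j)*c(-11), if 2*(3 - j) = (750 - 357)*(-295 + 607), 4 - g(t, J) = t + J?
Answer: -1287405 + 42*I*√19 ≈ -1.2874e+6 + 183.07*I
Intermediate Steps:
g(t, J) = 4 - J - t (g(t, J) = 4 - (t + J) = 4 - (J + t) = 4 + (-J - t) = 4 - J - t)
p(Q) = √2*√Q (p(Q) = √(2*Q) = √2*√Q)
j = -61305 (j = 3 - (750 - 357)*(-295 + 607)/2 = 3 - 393*312/2 = 3 - ½*122616 = 3 - 61308 = -61305)
c(h) = 21 (c(h) = (4 - 1*3 - 1*(-5)) + 15 = (4 - 3 + 5) + 15 = 6 + 15 = 21)
(p(-38) + j)*c(-11) = (√2*√(-38) - 61305)*21 = (√2*(I*√38) - 61305)*21 = (2*I*√19 - 61305)*21 = (-61305 + 2*I*√19)*21 = -1287405 + 42*I*√19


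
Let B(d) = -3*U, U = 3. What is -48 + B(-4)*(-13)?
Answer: 69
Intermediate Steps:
B(d) = -9 (B(d) = -3*3 = -9)
-48 + B(-4)*(-13) = -48 - 9*(-13) = -48 + 117 = 69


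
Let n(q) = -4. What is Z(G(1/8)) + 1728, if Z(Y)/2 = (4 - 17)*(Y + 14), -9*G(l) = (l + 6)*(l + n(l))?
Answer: 373085/288 ≈ 1295.4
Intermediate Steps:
G(l) = -(-4 + l)*(6 + l)/9 (G(l) = -(l + 6)*(l - 4)/9 = -(6 + l)*(-4 + l)/9 = -(-4 + l)*(6 + l)/9)
Z(Y) = -364 - 26*Y (Z(Y) = 2*((4 - 17)*(Y + 14)) = 2*(-13*(14 + Y)) = 2*(-182 - 13*Y) = -364 - 26*Y)
Z(G(1/8)) + 1728 = (-364 - 26*(8/3 - 2/9/8 - (1/8)**2/9)) + 1728 = (-364 - 26*(8/3 - 2/9*1/8 - (1/8)**2/9)) + 1728 = (-364 - 26*(8/3 - 1/36 - 1/9*1/64)) + 1728 = (-364 - 26*(8/3 - 1/36 - 1/576)) + 1728 = (-364 - 26*1519/576) + 1728 = (-364 - 19747/288) + 1728 = -124579/288 + 1728 = 373085/288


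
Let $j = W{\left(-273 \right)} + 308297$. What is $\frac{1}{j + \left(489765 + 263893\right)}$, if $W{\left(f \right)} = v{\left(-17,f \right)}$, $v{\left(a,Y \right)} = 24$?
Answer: $\frac{1}{1061979} \approx 9.4164 \cdot 10^{-7}$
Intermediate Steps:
$W{\left(f \right)} = 24$
$j = 308321$ ($j = 24 + 308297 = 308321$)
$\frac{1}{j + \left(489765 + 263893\right)} = \frac{1}{308321 + \left(489765 + 263893\right)} = \frac{1}{308321 + 753658} = \frac{1}{1061979}$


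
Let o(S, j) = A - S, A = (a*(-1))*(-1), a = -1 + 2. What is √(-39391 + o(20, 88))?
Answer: I*√39410 ≈ 198.52*I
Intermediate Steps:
a = 1
A = 1 (A = (1*(-1))*(-1) = -1*(-1) = 1)
o(S, j) = 1 - S
√(-39391 + o(20, 88)) = √(-39391 + (1 - 1*20)) = √(-39391 + (1 - 20)) = √(-39391 - 19) = √(-39410) = I*√39410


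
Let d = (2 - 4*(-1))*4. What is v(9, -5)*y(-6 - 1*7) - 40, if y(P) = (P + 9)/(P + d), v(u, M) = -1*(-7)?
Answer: -468/11 ≈ -42.545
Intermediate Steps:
d = 24 (d = (2 + 4)*4 = 6*4 = 24)
v(u, M) = 7
y(P) = (9 + P)/(24 + P) (y(P) = (P + 9)/(P + 24) = (9 + P)/(24 + P))
v(9, -5)*y(-6 - 1*7) - 40 = 7*((9 + (-6 - 1*7))/(24 + (-6 - 1*7))) - 40 = 7*((9 + (-6 - 7))/(24 + (-6 - 7))) - 40 = 7*((9 - 13)/(24 - 13)) - 40 = 7*(-4/11) - 40 = -28/11 - 40 = -468/11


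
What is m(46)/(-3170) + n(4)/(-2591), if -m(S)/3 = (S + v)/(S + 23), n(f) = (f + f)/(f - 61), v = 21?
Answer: 10478309/10767859170 ≈ 0.00097311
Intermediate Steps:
n(f) = 2*f/(-61 + f) (n(f) = (2*f)/(-61 + f) = 2*f/(-61 + f))
m(S) = -3*(21 + S)/(23 + S) (m(S) = -3*(S + 21)/(S + 23) = -3*(21 + S)/(23 + S))
m(46)/(-3170) + n(4)/(-2591) = (3*(-21 - 1*46)/(23 + 46))/(-3170) + (2*4/(-61 + 4))/(-2591) = (3*(-21 - 46)/69)*(-1/3170) + (2*4/(-57))*(-1/2591) = (3*(1/69)*(-67))*(-1/3170) + (2*4*(-1/57))*(-1/2591) = -67/23*(-1/3170) - 8/57*(-1/2591) = 67/72910 + 8/147687 = 10478309/10767859170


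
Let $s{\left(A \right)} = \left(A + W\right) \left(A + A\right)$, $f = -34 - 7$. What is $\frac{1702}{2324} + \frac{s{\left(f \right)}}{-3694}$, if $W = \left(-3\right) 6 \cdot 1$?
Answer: $- \frac{1239081}{2146214} \approx -0.57733$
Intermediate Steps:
$W = -18$ ($W = \left(-18\right) 1 = -18$)
$f = -41$
$s{\left(A \right)} = 2 A \left(-18 + A\right)$ ($s{\left(A \right)} = \left(A - 18\right) \left(A + A\right) = \left(-18 + A\right) 2 A = 2 A \left(-18 + A\right)$)
$\frac{1702}{2324} + \frac{s{\left(f \right)}}{-3694} = \frac{1702}{2324} + \frac{2 \left(-41\right) \left(-18 - 41\right)}{-3694} = 1702 \cdot \frac{1}{2324} + 2 \left(-41\right) \left(-59\right) \left(- \frac{1}{3694}\right) = \frac{851}{1162} + 4838 \left(- \frac{1}{3694}\right) = \frac{851}{1162} - \frac{2419}{1847} = - \frac{1239081}{2146214}$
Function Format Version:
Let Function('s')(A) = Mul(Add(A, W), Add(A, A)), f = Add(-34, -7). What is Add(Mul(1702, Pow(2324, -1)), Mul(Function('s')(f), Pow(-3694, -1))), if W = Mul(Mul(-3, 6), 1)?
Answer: Rational(-1239081, 2146214) ≈ -0.57733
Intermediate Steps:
W = -18 (W = Mul(-18, 1) = -18)
f = -41
Function('s')(A) = Mul(2, A, Add(-18, A)) (Function('s')(A) = Mul(Add(A, -18), Add(A, A)) = Mul(Add(-18, A), Mul(2, A)) = Mul(2, A, Add(-18, A)))
Add(Mul(1702, Pow(2324, -1)), Mul(Function('s')(f), Pow(-3694, -1))) = Add(Mul(1702, Pow(2324, -1)), Mul(Mul(2, -41, Add(-18, -41)), Pow(-3694, -1))) = Add(Mul(1702, Rational(1, 2324)), Mul(Mul(2, -41, -59), Rational(-1, 3694))) = Add(Rational(851, 1162), Mul(4838, Rational(-1, 3694))) = Add(Rational(851, 1162), Rational(-2419, 1847)) = Rational(-1239081, 2146214)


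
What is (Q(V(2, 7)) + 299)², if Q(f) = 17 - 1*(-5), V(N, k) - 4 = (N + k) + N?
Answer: 103041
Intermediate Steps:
V(N, k) = 4 + k + 2*N (V(N, k) = 4 + ((N + k) + N) = 4 + (k + 2*N) = 4 + k + 2*N)
Q(f) = 22 (Q(f) = 17 + 5 = 22)
(Q(V(2, 7)) + 299)² = (22 + 299)² = 321² = 103041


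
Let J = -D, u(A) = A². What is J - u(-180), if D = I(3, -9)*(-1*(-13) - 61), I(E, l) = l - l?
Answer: -32400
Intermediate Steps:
I(E, l) = 0
D = 0 (D = 0*(-1*(-13) - 61) = 0*(13 - 61) = 0*(-48) = 0)
J = 0 (J = -1*0 = 0)
J - u(-180) = 0 - 1*(-180)² = 0 - 1*32400 = 0 - 32400 = -32400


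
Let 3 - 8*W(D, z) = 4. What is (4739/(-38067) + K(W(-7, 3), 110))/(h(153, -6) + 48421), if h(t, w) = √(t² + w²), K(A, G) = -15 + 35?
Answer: 36635377021/89250738424332 - 756601*√2605/29750246141444 ≈ 0.00040918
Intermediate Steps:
W(D, z) = -⅛ (W(D, z) = 3/8 - ⅛*4 = 3/8 - ½ = -⅛)
K(A, G) = 20
(4739/(-38067) + K(W(-7, 3), 110))/(h(153, -6) + 48421) = (4739/(-38067) + 20)/(√(153² + (-6)²) + 48421) = (4739*(-1/38067) + 20)/(√(23409 + 36) + 48421) = (-4739/38067 + 20)/(√23445 + 48421) = 756601/(38067*(3*√2605 + 48421)) = 756601/(38067*(48421 + 3*√2605))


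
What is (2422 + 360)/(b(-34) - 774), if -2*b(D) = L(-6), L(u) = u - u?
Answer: -1391/387 ≈ -3.5943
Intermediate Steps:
L(u) = 0
b(D) = 0 (b(D) = -½*0 = 0)
(2422 + 360)/(b(-34) - 774) = (2422 + 360)/(0 - 774) = 2782/(-774) = 2782*(-1/774) = -1391/387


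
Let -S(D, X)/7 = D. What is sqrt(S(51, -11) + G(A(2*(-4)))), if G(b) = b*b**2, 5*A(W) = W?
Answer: I*sqrt(225685)/25 ≈ 19.003*I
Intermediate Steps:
S(D, X) = -7*D
A(W) = W/5
G(b) = b**3
sqrt(S(51, -11) + G(A(2*(-4)))) = sqrt(-7*51 + ((2*(-4))/5)**3) = sqrt(-357 + ((1/5)*(-8))**3) = sqrt(-357 + (-8/5)**3) = sqrt(-357 - 512/125) = sqrt(-45137/125) = I*sqrt(225685)/25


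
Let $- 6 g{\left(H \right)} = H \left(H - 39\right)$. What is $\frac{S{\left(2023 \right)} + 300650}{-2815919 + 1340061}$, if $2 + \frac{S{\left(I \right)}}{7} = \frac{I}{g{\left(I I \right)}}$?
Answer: $- \frac{177785549515977}{872770478377690} \approx -0.2037$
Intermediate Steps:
$g{\left(H \right)} = - \frac{H \left(-39 + H\right)}{6}$ ($g{\left(H \right)} = - \frac{H \left(H - 39\right)}{6} = - \frac{H \left(-39 + H\right)}{6}$)
$S{\left(I \right)} = -14 + \frac{42}{I \left(39 - I^{2}\right)}$ ($S{\left(I \right)} = -14 + 7 \frac{I}{\frac{1}{6} I I \left(39 - I I\right)} = -14 + 7 \frac{I}{\frac{1}{6} I^{2} \left(39 - I^{2}\right)} = -14 + 7 I \frac{6}{I^{2} \left(39 - I^{2}\right)} = -14 + 7 \frac{6}{I \left(39 - I^{2}\right)} = -14 + \frac{42}{I \left(39 - I^{2}\right)}$)
$\frac{S{\left(2023 \right)} + 300650}{-2815919 + 1340061} = \frac{\frac{14 \left(-3 - 2023^{3} + 39 \cdot 2023\right)}{2023 \left(-39 + 2023^{2}\right)} + 300650}{-2815919 + 1340061} = \frac{14 \cdot \frac{1}{2023} \frac{1}{-39 + 4092529} \left(-3 - 8279186167 + 78897\right) + 300650}{-1475858} = \left(14 \cdot \frac{1}{2023} \cdot \frac{1}{4092490} \left(-3 - 8279186167 + 78897\right) + 300650\right) \left(- \frac{1}{1475858}\right) = \left(14 \cdot \frac{1}{2023} \cdot \frac{1}{4092490} \left(-8279107273\right) + 300650\right) \left(- \frac{1}{1475858}\right) = \left(- \frac{8279107273}{591364805} + 300650\right) \left(- \frac{1}{1475858}\right) = \frac{177785549515977}{591364805} \left(- \frac{1}{1475858}\right) = - \frac{177785549515977}{872770478377690}$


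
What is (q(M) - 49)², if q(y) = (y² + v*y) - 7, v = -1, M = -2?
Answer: 2500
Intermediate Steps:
q(y) = -7 + y² - y (q(y) = (y² - y) - 7 = -7 + y² - y)
(q(M) - 49)² = ((-7 + (-2)² - 1*(-2)) - 49)² = ((-7 + 4 + 2) - 49)² = (-1 - 49)² = (-50)² = 2500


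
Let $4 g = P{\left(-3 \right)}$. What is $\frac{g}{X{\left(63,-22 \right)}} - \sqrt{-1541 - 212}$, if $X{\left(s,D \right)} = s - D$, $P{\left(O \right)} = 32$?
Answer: $\frac{8}{85} - i \sqrt{1753} \approx 0.094118 - 41.869 i$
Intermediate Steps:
$g = 8$ ($g = \frac{1}{4} \cdot 32 = 8$)
$\frac{g}{X{\left(63,-22 \right)}} - \sqrt{-1541 - 212} = \frac{8}{63 - -22} - \sqrt{-1541 - 212} = \frac{8}{63 + 22} - \sqrt{-1753} = \frac{8}{85} - i \sqrt{1753}$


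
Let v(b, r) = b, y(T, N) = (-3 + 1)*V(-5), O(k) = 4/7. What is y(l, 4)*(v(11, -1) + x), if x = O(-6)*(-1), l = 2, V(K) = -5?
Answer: 730/7 ≈ 104.29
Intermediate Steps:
O(k) = 4/7 (O(k) = 4*(1/7) = 4/7)
x = -4/7 (x = (4/7)*(-1) = -4/7 ≈ -0.57143)
y(T, N) = 10 (y(T, N) = (-3 + 1)*(-5) = -2*(-5) = 10)
y(l, 4)*(v(11, -1) + x) = 10*(11 - 4/7) = 10*(73/7) = 730/7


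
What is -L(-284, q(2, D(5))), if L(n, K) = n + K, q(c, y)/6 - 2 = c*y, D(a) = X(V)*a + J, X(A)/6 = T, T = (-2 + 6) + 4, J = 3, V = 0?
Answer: -2644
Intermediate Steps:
T = 8 (T = 4 + 4 = 8)
X(A) = 48 (X(A) = 6*8 = 48)
D(a) = 3 + 48*a (D(a) = 48*a + 3 = 3 + 48*a)
q(c, y) = 12 + 6*c*y (q(c, y) = 12 + 6*(c*y) = 12 + 6*c*y)
L(n, K) = K + n
-L(-284, q(2, D(5))) = -((12 + 6*2*(3 + 48*5)) - 284) = -((12 + 6*2*(3 + 240)) - 284) = -((12 + 6*2*243) - 284) = -((12 + 2916) - 284) = -(2928 - 284) = -1*2644 = -2644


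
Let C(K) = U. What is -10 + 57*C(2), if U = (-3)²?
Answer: 503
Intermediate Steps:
U = 9
C(K) = 9
-10 + 57*C(2) = -10 + 57*9 = -10 + 513 = 503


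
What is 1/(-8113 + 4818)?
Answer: -1/3295 ≈ -0.00030349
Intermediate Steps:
1/(-8113 + 4818) = 1/(-3295) = -1/3295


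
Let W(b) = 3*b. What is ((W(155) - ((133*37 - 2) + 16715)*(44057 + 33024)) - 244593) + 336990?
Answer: -1667477492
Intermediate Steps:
((W(155) - ((133*37 - 2) + 16715)*(44057 + 33024)) - 244593) + 336990 = ((3*155 - ((133*37 - 2) + 16715)*(44057 + 33024)) - 244593) + 336990 = ((465 - ((4921 - 2) + 16715)*77081) - 244593) + 336990 = ((465 - (4919 + 16715)*77081) - 244593) + 336990 = ((465 - 21634*77081) - 244593) + 336990 = ((465 - 1*1667570354) - 244593) + 336990 = ((465 - 1667570354) - 244593) + 336990 = (-1667569889 - 244593) + 336990 = -1667814482 + 336990 = -1667477492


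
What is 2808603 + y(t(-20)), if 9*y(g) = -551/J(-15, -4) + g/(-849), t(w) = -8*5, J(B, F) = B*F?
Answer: 47690061703/16980 ≈ 2.8086e+6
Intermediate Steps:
t(w) = -40
y(g) = -551/540 - g/7641 (y(g) = (-551/((-15*(-4))) + g/(-849))/9 = (-551/60 + g*(-1/849))/9 = (-551*1/60 - g/849)/9 = (-551/60 - g/849)/9 = -551/540 - g/7641)
2808603 + y(t(-20)) = 2808603 + (-551/540 - 1/7641*(-40)) = 2808603 + (-551/540 + 40/7641) = 2808603 - 17237/16980 = 47690061703/16980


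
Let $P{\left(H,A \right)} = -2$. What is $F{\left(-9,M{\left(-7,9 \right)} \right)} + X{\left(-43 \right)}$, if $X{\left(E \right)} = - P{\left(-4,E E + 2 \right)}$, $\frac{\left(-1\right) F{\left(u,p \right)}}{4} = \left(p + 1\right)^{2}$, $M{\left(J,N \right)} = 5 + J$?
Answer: $-2$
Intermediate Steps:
$F{\left(u,p \right)} = - 4 \left(1 + p\right)^{2}$ ($F{\left(u,p \right)} = - 4 \left(p + 1\right)^{2} = - 4 \left(1 + p\right)^{2}$)
$X{\left(E \right)} = 2$ ($X{\left(E \right)} = \left(-1\right) \left(-2\right) = 2$)
$F{\left(-9,M{\left(-7,9 \right)} \right)} + X{\left(-43 \right)} = - 4 \left(1 + \left(5 - 7\right)\right)^{2} + 2 = - 4 \left(1 - 2\right)^{2} + 2 = - 4 \left(-1\right)^{2} + 2 = \left(-4\right) 1 + 2 = -4 + 2 = -2$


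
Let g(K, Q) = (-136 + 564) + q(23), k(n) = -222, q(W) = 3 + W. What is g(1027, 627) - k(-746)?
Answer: 676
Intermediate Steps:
g(K, Q) = 454 (g(K, Q) = (-136 + 564) + (3 + 23) = 428 + 26 = 454)
g(1027, 627) - k(-746) = 454 - 1*(-222) = 454 + 222 = 676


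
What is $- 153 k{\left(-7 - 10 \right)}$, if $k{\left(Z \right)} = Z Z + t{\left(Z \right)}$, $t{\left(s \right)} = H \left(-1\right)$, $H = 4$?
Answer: $-43605$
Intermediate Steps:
$t{\left(s \right)} = -4$ ($t{\left(s \right)} = 4 \left(-1\right) = -4$)
$k{\left(Z \right)} = -4 + Z^{2}$ ($k{\left(Z \right)} = Z Z - 4 = Z^{2} - 4 = -4 + Z^{2}$)
$- 153 k{\left(-7 - 10 \right)} = - 153 \left(-4 + \left(-7 - 10\right)^{2}\right) = - 153 \left(-4 + \left(-17\right)^{2}\right) = - 153 \left(-4 + 289\right) = \left(-153\right) 285 = -43605$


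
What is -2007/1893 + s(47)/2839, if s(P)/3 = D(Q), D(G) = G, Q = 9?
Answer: -1882254/1791409 ≈ -1.0507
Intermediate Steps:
s(P) = 27 (s(P) = 3*9 = 27)
-2007/1893 + s(47)/2839 = -2007/1893 + 27/2839 = -2007*1/1893 + 27*(1/2839) = -669/631 + 27/2839 = -1882254/1791409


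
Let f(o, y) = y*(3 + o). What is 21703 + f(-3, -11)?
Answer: 21703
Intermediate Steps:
21703 + f(-3, -11) = 21703 - 11*(3 - 3) = 21703 - 11*0 = 21703 + 0 = 21703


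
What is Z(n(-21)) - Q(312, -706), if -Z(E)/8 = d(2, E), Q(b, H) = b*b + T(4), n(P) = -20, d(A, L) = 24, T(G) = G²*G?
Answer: -97600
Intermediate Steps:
T(G) = G³
Q(b, H) = 64 + b² (Q(b, H) = b*b + 4³ = b² + 64 = 64 + b²)
Z(E) = -192 (Z(E) = -8*24 = -192)
Z(n(-21)) - Q(312, -706) = -192 - (64 + 312²) = -192 - (64 + 97344) = -192 - 1*97408 = -192 - 97408 = -97600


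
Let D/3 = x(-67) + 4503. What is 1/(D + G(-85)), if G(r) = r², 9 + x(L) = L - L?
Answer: 1/20707 ≈ 4.8293e-5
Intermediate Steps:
x(L) = -9 (x(L) = -9 + (L - L) = -9 + 0 = -9)
D = 13482 (D = 3*(-9 + 4503) = 3*4494 = 13482)
1/(D + G(-85)) = 1/(13482 + (-85)²) = 1/(13482 + 7225) = 1/20707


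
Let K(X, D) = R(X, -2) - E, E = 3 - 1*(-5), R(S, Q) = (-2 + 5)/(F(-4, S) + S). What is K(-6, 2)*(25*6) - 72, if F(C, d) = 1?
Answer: -1362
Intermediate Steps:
R(S, Q) = 3/(1 + S) (R(S, Q) = (-2 + 5)/(1 + S) = 3/(1 + S))
E = 8 (E = 3 + 5 = 8)
K(X, D) = -8 + 3/(1 + X) (K(X, D) = 3/(1 + X) - 1*8 = 3/(1 + X) - 8 = -8 + 3/(1 + X))
K(-6, 2)*(25*6) - 72 = ((-5 - 8*(-6))/(1 - 6))*(25*6) - 72 = ((-5 + 48)/(-5))*150 - 72 = -1/5*43*150 - 72 = -43/5*150 - 72 = -1290 - 72 = -1362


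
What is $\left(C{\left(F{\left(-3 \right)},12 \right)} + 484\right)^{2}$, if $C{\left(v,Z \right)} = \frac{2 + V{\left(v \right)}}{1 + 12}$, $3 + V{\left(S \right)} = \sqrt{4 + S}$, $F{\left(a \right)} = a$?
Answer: $234256$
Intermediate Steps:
$V{\left(S \right)} = -3 + \sqrt{4 + S}$
$C{\left(v,Z \right)} = - \frac{1}{13} + \frac{\sqrt{4 + v}}{13}$ ($C{\left(v,Z \right)} = \frac{2 + \left(-3 + \sqrt{4 + v}\right)}{1 + 12} = \frac{-1 + \sqrt{4 + v}}{13} = \left(-1 + \sqrt{4 + v}\right) \frac{1}{13} = - \frac{1}{13} + \frac{\sqrt{4 + v}}{13}$)
$\left(C{\left(F{\left(-3 \right)},12 \right)} + 484\right)^{2} = \left(\left(- \frac{1}{13} + \frac{\sqrt{4 - 3}}{13}\right) + 484\right)^{2} = \left(\left(- \frac{1}{13} + \frac{\sqrt{1}}{13}\right) + 484\right)^{2} = \left(\left(- \frac{1}{13} + \frac{1}{13} \cdot 1\right) + 484\right)^{2} = \left(\left(- \frac{1}{13} + \frac{1}{13}\right) + 484\right)^{2} = \left(0 + 484\right)^{2} = 484^{2} = 234256$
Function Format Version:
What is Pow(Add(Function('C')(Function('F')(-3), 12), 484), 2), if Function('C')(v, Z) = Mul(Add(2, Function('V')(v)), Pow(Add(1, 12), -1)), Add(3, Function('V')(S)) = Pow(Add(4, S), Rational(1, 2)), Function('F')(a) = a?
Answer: 234256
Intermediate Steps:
Function('V')(S) = Add(-3, Pow(Add(4, S), Rational(1, 2)))
Function('C')(v, Z) = Add(Rational(-1, 13), Mul(Rational(1, 13), Pow(Add(4, v), Rational(1, 2)))) (Function('C')(v, Z) = Mul(Add(2, Add(-3, Pow(Add(4, v), Rational(1, 2)))), Pow(Add(1, 12), -1)) = Mul(Add(-1, Pow(Add(4, v), Rational(1, 2))), Pow(13, -1)) = Mul(Add(-1, Pow(Add(4, v), Rational(1, 2))), Rational(1, 13)) = Add(Rational(-1, 13), Mul(Rational(1, 13), Pow(Add(4, v), Rational(1, 2)))))
Pow(Add(Function('C')(Function('F')(-3), 12), 484), 2) = Pow(Add(Add(Rational(-1, 13), Mul(Rational(1, 13), Pow(Add(4, -3), Rational(1, 2)))), 484), 2) = Pow(Add(Add(Rational(-1, 13), Mul(Rational(1, 13), Pow(1, Rational(1, 2)))), 484), 2) = Pow(Add(Add(Rational(-1, 13), Mul(Rational(1, 13), 1)), 484), 2) = Pow(Add(Add(Rational(-1, 13), Rational(1, 13)), 484), 2) = Pow(Add(0, 484), 2) = Pow(484, 2) = 234256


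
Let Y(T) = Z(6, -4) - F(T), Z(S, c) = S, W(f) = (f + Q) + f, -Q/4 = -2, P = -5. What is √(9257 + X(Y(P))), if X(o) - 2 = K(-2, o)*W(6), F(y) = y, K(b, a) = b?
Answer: √9219 ≈ 96.016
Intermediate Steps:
Q = 8 (Q = -4*(-2) = 8)
W(f) = 8 + 2*f (W(f) = (f + 8) + f = (8 + f) + f = 8 + 2*f)
Y(T) = 6 - T
X(o) = -38 (X(o) = 2 - 2*(8 + 2*6) = 2 - 2*(8 + 12) = 2 - 2*20 = 2 - 40 = -38)
√(9257 + X(Y(P))) = √(9257 - 38) = √9219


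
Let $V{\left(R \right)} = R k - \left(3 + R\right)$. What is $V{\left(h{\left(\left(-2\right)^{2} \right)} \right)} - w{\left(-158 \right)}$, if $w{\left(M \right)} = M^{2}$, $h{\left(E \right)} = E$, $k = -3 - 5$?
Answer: $-25003$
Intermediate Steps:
$k = -8$
$V{\left(R \right)} = -3 - 9 R$ ($V{\left(R \right)} = R \left(-8\right) - \left(3 + R\right) = - 8 R - \left(3 + R\right) = -3 - 9 R$)
$V{\left(h{\left(\left(-2\right)^{2} \right)} \right)} - w{\left(-158 \right)} = \left(-3 - 9 \left(-2\right)^{2}\right) - \left(-158\right)^{2} = \left(-3 - 36\right) - 24964 = -39 - 24964 = -25003$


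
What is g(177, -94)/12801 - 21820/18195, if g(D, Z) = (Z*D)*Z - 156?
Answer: 1878287620/15527613 ≈ 120.96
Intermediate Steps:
g(D, Z) = -156 + D*Z**2 (g(D, Z) = (D*Z)*Z - 156 = D*Z**2 - 156 = -156 + D*Z**2)
g(177, -94)/12801 - 21820/18195 = (-156 + 177*(-94)**2)/12801 - 21820/18195 = (-156 + 177*8836)*(1/12801) - 21820*1/18195 = (-156 + 1563972)*(1/12801) - 4364/3639 = 1563816*(1/12801) - 4364/3639 = 521272/4267 - 4364/3639 = 1878287620/15527613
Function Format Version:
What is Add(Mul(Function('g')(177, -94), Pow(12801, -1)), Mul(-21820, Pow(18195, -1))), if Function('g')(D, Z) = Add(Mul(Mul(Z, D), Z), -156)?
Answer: Rational(1878287620, 15527613) ≈ 120.96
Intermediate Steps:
Function('g')(D, Z) = Add(-156, Mul(D, Pow(Z, 2))) (Function('g')(D, Z) = Add(Mul(Mul(D, Z), Z), -156) = Add(Mul(D, Pow(Z, 2)), -156) = Add(-156, Mul(D, Pow(Z, 2))))
Add(Mul(Function('g')(177, -94), Pow(12801, -1)), Mul(-21820, Pow(18195, -1))) = Add(Mul(Add(-156, Mul(177, Pow(-94, 2))), Pow(12801, -1)), Mul(-21820, Pow(18195, -1))) = Add(Mul(Add(-156, Mul(177, 8836)), Rational(1, 12801)), Mul(-21820, Rational(1, 18195))) = Add(Mul(Add(-156, 1563972), Rational(1, 12801)), Rational(-4364, 3639)) = Add(Mul(1563816, Rational(1, 12801)), Rational(-4364, 3639)) = Add(Rational(521272, 4267), Rational(-4364, 3639)) = Rational(1878287620, 15527613)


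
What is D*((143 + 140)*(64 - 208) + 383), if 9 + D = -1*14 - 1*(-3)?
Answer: 807380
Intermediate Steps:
D = -20 (D = -9 + (-1*14 - 1*(-3)) = -9 + (-14 + 3) = -9 - 11 = -20)
D*((143 + 140)*(64 - 208) + 383) = -20*((143 + 140)*(64 - 208) + 383) = -20*(283*(-144) + 383) = -20*(-40752 + 383) = -20*(-40369) = 807380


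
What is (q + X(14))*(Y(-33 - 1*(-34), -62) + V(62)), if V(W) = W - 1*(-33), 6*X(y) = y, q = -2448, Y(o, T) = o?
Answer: -234784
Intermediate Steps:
X(y) = y/6
V(W) = 33 + W (V(W) = W + 33 = 33 + W)
(q + X(14))*(Y(-33 - 1*(-34), -62) + V(62)) = (-2448 + (⅙)*14)*((-33 - 1*(-34)) + (33 + 62)) = (-2448 + 7/3)*((-33 + 34) + 95) = -7337*(1 + 95)/3 = -7337/3*96 = -234784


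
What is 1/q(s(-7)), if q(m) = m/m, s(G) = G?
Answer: 1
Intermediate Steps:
q(m) = 1
1/q(s(-7)) = 1/1 = 1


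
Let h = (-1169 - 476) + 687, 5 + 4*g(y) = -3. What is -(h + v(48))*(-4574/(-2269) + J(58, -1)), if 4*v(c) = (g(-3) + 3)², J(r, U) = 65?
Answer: 582538029/9076 ≈ 64184.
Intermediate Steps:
g(y) = -2 (g(y) = -5/4 + (¼)*(-3) = -5/4 - ¾ = -2)
v(c) = ¼ (v(c) = (-2 + 3)²/4 = (¼)*1² = (¼)*1 = ¼)
h = -958 (h = -1645 + 687 = -958)
-(h + v(48))*(-4574/(-2269) + J(58, -1)) = -(-958 + ¼)*(-4574/(-2269) + 65) = -(-3831)*(-4574*(-1/2269) + 65)/4 = -(-3831)*(4574/2269 + 65)/4 = -(-3831)*152059/(4*2269) = -1*(-582538029/9076) = 582538029/9076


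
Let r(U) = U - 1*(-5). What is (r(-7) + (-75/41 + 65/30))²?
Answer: 167281/60516 ≈ 2.7642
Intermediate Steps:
r(U) = 5 + U (r(U) = U + 5 = 5 + U)
(r(-7) + (-75/41 + 65/30))² = ((5 - 7) + (-75/41 + 65/30))² = (-2 + (-75*1/41 + 65*(1/30)))² = (-2 + (-75/41 + 13/6))² = (-2 + 83/246)² = (-409/246)² = 167281/60516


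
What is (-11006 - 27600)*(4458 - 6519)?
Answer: 79566966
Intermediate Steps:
(-11006 - 27600)*(4458 - 6519) = -38606*(-2061) = 79566966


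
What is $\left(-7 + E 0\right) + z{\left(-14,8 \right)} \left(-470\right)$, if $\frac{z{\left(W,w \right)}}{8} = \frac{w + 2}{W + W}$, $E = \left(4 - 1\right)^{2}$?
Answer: $\frac{9351}{7} \approx 1335.9$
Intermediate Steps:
$E = 9$ ($E = 3^{2} = 9$)
$z{\left(W,w \right)} = \frac{4 \left(2 + w\right)}{W}$ ($z{\left(W,w \right)} = 8 \frac{w + 2}{W + W} = 8 \frac{2 + w}{2 W} = \frac{4 \left(2 + w\right)}{W}$)
$\left(-7 + E 0\right) + z{\left(-14,8 \right)} \left(-470\right) = \left(-7 + 9 \cdot 0\right) + \frac{4 \left(2 + 8\right)}{-14} \left(-470\right) = \left(-7 + 0\right) + 4 \left(- \frac{1}{14}\right) 10 \left(-470\right) = -7 - - \frac{9400}{7} = -7 + \frac{9400}{7} = \frac{9351}{7}$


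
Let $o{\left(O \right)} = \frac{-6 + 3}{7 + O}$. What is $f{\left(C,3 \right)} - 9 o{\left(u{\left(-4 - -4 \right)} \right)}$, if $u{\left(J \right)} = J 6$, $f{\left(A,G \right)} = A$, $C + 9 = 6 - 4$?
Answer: $- \frac{22}{7} \approx -3.1429$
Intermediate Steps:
$C = -7$ ($C = -9 + \left(6 - 4\right) = -9 + 2 = -7$)
$u{\left(J \right)} = 6 J$
$o{\left(O \right)} = - \frac{3}{7 + O}$
$f{\left(C,3 \right)} - 9 o{\left(u{\left(-4 - -4 \right)} \right)} = -7 - 9 \left(- \frac{3}{7 + 6 \left(-4 - -4\right)}\right) = -7 - 9 \left(- \frac{3}{7 + 6 \left(-4 + 4\right)}\right) = -7 - 9 \left(- \frac{3}{7 + 6 \cdot 0}\right) = -7 - 9 \left(- \frac{3}{7 + 0}\right) = -7 - 9 \left(- \frac{3}{7}\right) = -7 - 9 \left(\left(-3\right) \frac{1}{7}\right) = -7 - - \frac{27}{7} = -7 + \frac{27}{7} = - \frac{22}{7}$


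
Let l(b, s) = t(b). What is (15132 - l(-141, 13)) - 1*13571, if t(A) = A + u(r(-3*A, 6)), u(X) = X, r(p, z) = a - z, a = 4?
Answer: 1704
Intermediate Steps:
r(p, z) = 4 - z
t(A) = -2 + A (t(A) = A + (4 - 1*6) = A + (4 - 6) = A - 2 = -2 + A)
l(b, s) = -2 + b
(15132 - l(-141, 13)) - 1*13571 = (15132 - (-2 - 141)) - 1*13571 = (15132 - 1*(-143)) - 13571 = (15132 + 143) - 13571 = 15275 - 13571 = 1704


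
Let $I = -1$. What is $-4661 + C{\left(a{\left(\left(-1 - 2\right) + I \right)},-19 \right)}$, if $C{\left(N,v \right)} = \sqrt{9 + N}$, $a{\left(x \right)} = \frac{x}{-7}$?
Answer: $-4661 + \frac{\sqrt{469}}{7} \approx -4657.9$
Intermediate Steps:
$a{\left(x \right)} = - \frac{x}{7}$ ($a{\left(x \right)} = x \left(- \frac{1}{7}\right) = - \frac{x}{7}$)
$-4661 + C{\left(a{\left(\left(-1 - 2\right) + I \right)},-19 \right)} = -4661 + \sqrt{9 - \frac{\left(-1 - 2\right) - 1}{7}} = -4661 + \sqrt{9 - \frac{-3 - 1}{7}} = -4661 + \sqrt{9 - - \frac{4}{7}} = -4661 + \sqrt{9 + \frac{4}{7}} = -4661 + \sqrt{\frac{67}{7}} = -4661 + \frac{\sqrt{469}}{7}$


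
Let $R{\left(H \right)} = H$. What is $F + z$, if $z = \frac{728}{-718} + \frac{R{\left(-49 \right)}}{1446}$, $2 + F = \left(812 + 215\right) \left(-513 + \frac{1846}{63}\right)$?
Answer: $- \frac{5415390847721}{10901394} \approx -4.9676 \cdot 10^{5}$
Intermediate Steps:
$F = - \frac{31295897}{63}$ ($F = -2 + \left(812 + 215\right) \left(-513 + \frac{1846}{63}\right) = -2 + 1027 \left(-513 + 1846 \cdot \frac{1}{63}\right) = -2 + 1027 \left(-513 + \frac{1846}{63}\right) = -2 + 1027 \left(- \frac{30473}{63}\right) = -2 - \frac{31295771}{63} = - \frac{31295897}{63} \approx -4.9676 \cdot 10^{5}$)
$z = - \frac{543935}{519114}$ ($z = \frac{728}{-718} - \frac{49}{1446} = 728 \left(- \frac{1}{718}\right) - \frac{49}{1446} = - \frac{364}{359} - \frac{49}{1446} = - \frac{543935}{519114} \approx -1.0478$)
$F + z = - \frac{31295897}{63} - \frac{543935}{519114} = - \frac{5415390847721}{10901394}$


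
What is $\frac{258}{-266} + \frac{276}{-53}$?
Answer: $- \frac{43545}{7049} \approx -6.1775$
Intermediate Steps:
$\frac{258}{-266} + \frac{276}{-53} = 258 \left(- \frac{1}{266}\right) + 276 \left(- \frac{1}{53}\right) = - \frac{129}{133} - \frac{276}{53} = - \frac{43545}{7049}$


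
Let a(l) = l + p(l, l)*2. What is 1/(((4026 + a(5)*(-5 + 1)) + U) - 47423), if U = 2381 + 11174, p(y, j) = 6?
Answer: -1/29910 ≈ -3.3434e-5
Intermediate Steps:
U = 13555
a(l) = 12 + l (a(l) = l + 6*2 = l + 12 = 12 + l)
1/(((4026 + a(5)*(-5 + 1)) + U) - 47423) = 1/(((4026 + (12 + 5)*(-5 + 1)) + 13555) - 47423) = 1/(((4026 + 17*(-4)) + 13555) - 47423) = 1/(((4026 - 68) + 13555) - 47423) = 1/((3958 + 13555) - 47423) = 1/(17513 - 47423) = 1/(-29910) = -1/29910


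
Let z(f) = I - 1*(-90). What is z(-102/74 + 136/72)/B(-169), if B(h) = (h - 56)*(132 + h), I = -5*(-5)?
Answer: 23/1665 ≈ 0.013814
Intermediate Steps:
I = 25
z(f) = 115 (z(f) = 25 - 1*(-90) = 25 + 90 = 115)
B(h) = (-56 + h)*(132 + h)
z(-102/74 + 136/72)/B(-169) = 115/(-7392 + (-169)² + 76*(-169)) = 115/(-7392 + 28561 - 12844) = 115/8325 = 115*(1/8325) = 23/1665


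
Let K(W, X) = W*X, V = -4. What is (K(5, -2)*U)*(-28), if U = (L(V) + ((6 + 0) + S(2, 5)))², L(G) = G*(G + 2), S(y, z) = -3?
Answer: 33880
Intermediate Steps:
L(G) = G*(2 + G)
U = 121 (U = (-4*(2 - 4) + ((6 + 0) - 3))² = (-4*(-2) + (6 - 3))² = (8 + 3)² = 11² = 121)
(K(5, -2)*U)*(-28) = ((5*(-2))*121)*(-28) = -10*121*(-28) = -1210*(-28) = 33880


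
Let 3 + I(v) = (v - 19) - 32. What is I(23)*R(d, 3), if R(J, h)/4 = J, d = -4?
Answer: 496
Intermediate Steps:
R(J, h) = 4*J
I(v) = -54 + v (I(v) = -3 + ((v - 19) - 32) = -3 + ((-19 + v) - 32) = -3 + (-51 + v) = -54 + v)
I(23)*R(d, 3) = (-54 + 23)*(4*(-4)) = -31*(-16) = 496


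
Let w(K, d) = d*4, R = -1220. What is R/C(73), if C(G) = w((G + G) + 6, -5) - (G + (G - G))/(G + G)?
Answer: 2440/41 ≈ 59.512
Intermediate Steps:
w(K, d) = 4*d
C(G) = -41/2 (C(G) = 4*(-5) - (G + (G - G))/(G + G) = -20 - (G + 0)/(2*G) = -20 - G*1/(2*G) = -20 - 1*½ = -20 - ½ = -41/2)
R/C(73) = -1220/(-41/2) = -1220*(-2/41) = 2440/41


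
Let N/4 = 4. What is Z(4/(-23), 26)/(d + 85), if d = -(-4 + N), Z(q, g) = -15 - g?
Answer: -41/73 ≈ -0.56164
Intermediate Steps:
N = 16 (N = 4*4 = 16)
d = -12 (d = -(-4 + 16) = -1*12 = -12)
Z(4/(-23), 26)/(d + 85) = (-15 - 1*26)/(-12 + 85) = (-15 - 26)/73 = (1/73)*(-41) = -41/73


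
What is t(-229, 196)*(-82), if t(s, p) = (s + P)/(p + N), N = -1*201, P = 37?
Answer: -15744/5 ≈ -3148.8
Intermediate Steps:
N = -201
t(s, p) = (37 + s)/(-201 + p) (t(s, p) = (s + 37)/(p - 201) = (37 + s)/(-201 + p))
t(-229, 196)*(-82) = ((37 - 229)/(-201 + 196))*(-82) = (-192/(-5))*(-82) = -⅕*(-192)*(-82) = (192/5)*(-82) = -15744/5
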